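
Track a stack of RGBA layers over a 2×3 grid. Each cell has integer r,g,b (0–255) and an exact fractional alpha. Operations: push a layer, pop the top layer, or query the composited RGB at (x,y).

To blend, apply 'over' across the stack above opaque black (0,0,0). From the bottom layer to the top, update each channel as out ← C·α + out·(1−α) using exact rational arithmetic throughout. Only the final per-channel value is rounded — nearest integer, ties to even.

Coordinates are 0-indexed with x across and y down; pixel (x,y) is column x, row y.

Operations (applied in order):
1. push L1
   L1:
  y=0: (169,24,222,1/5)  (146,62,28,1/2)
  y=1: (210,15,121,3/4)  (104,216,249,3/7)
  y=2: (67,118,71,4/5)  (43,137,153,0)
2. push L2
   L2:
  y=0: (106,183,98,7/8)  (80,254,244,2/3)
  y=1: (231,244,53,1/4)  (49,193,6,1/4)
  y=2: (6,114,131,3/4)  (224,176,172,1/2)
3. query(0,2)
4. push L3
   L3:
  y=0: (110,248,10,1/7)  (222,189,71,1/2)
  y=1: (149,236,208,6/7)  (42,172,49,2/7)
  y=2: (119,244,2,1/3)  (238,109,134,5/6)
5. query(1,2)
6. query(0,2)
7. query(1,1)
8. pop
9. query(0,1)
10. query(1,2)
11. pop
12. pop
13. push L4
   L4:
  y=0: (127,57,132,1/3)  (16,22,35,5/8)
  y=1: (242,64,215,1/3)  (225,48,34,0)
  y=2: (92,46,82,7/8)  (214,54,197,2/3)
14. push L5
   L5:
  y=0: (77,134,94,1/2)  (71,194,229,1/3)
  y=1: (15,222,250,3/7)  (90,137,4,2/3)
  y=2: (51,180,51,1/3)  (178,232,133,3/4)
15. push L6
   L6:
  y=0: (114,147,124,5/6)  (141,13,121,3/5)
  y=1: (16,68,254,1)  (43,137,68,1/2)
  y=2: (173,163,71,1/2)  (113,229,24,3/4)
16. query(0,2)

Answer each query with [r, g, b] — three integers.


at x=0,y=2 over L1,L2:
+L1 (α=4/5) → [268/5, 472/5, 284/5]
+L2 (α=3/4) → [179/10, 1091/10, 2249/20]
rounded: [18, 109, 112]

(1,2) stack=L1,L2,L3; from [0,0,0]:
after L1 α=0: [0, 0, 0]
after L2 α=1/2: [112, 88, 86]
after L3 α=5/6: [217, 211/2, 126]
= [217, 106, 126]

at x=0,y=2 over L1,L2,L3:
L1 α=4/5: [268/5, 472/5, 284/5]
L2 α=3/4: [179/10, 1091/10, 2249/20]
L3 α=1/3: [258/5, 2311/15, 2269/30]
rounded: [52, 154, 76]

at x=1,y=1 over L1,L2,L3:
+L1 (α=3/7) → [312/7, 648/7, 747/7]
+L2 (α=1/4) → [1279/28, 3295/28, 2283/28]
+L3 (α=2/7) → [8747/196, 26107/196, 14159/196]
= [45, 133, 72]

(0,1) stack=L1,L2; from [0,0,0]:
after L1 α=3/4: [315/2, 45/4, 363/4]
after L2 α=1/4: [1407/8, 1111/16, 1301/16]
→ [176, 69, 81]

(1,2) stack=L1,L2; from [0,0,0]:
+L1 (α=0) → [0, 0, 0]
+L2 (α=1/2) → [112, 88, 86]
rounded: [112, 88, 86]

(0,2) stack=L4,L5,L6; from [0,0,0]:
+L4 (α=7/8) → [161/2, 161/4, 287/4]
+L5 (α=1/3) → [212/3, 521/6, 389/6]
+L6 (α=1/2) → [731/6, 1499/12, 815/12]
rounded: [122, 125, 68]


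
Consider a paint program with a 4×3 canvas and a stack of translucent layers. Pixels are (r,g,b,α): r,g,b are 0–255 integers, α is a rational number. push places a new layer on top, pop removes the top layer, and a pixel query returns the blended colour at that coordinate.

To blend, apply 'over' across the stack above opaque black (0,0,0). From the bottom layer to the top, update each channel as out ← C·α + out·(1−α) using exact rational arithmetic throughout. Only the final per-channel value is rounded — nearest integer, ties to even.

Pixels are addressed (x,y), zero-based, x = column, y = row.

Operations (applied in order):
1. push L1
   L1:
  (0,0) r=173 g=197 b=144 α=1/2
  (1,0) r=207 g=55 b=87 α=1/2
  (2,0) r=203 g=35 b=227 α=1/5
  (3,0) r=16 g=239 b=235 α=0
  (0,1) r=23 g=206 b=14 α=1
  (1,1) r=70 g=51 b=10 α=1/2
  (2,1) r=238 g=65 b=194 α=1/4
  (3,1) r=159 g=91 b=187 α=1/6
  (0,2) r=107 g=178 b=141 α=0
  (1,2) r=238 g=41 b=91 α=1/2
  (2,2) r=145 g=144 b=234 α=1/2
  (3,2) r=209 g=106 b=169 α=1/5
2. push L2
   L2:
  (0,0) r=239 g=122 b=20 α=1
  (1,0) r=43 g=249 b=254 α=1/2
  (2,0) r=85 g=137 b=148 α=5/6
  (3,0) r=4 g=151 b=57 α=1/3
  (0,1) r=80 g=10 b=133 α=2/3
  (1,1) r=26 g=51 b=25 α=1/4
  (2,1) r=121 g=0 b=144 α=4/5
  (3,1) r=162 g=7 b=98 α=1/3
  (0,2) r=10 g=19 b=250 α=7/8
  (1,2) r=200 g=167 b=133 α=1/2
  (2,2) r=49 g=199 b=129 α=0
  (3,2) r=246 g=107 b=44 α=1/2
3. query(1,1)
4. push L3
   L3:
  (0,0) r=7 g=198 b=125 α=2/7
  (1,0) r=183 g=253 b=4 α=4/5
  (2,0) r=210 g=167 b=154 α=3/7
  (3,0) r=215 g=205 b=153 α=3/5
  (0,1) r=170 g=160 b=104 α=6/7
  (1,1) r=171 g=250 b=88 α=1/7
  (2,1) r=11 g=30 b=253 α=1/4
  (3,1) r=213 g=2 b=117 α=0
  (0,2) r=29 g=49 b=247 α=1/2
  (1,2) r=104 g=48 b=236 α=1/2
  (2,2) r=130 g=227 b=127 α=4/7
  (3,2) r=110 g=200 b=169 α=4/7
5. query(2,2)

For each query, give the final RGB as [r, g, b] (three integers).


query (1,1) [L1,L2] — begin 0,0,0
+L1 (α=1/2) → [35, 51/2, 5]
+L2 (α=1/4) → [131/4, 255/8, 10]
→ [33, 32, 10]

query (2,2) [L1,L2,L3] — begin 0,0,0
after L1 α=1/2: [145/2, 72, 117]
after L2 α=0: [145/2, 72, 117]
after L3 α=4/7: [1475/14, 1124/7, 859/7]
rounded: [105, 161, 123]


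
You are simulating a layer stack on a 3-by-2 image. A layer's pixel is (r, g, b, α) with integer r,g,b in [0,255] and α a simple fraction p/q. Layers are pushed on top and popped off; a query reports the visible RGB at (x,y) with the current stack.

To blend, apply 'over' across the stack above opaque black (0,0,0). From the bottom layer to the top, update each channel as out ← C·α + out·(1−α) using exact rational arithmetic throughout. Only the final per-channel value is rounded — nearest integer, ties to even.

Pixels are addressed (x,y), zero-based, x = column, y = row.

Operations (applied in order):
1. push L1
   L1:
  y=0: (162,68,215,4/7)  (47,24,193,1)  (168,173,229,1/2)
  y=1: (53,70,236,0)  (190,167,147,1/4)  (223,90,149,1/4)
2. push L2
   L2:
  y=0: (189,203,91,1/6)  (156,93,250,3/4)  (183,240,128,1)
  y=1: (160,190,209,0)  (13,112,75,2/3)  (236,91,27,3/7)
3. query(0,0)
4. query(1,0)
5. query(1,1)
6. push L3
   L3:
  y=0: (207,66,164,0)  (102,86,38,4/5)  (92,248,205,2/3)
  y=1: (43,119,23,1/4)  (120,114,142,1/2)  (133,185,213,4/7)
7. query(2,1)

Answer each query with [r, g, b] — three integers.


query (0,0) [L1,L2] — begin 0,0,0
+L1 (α=4/7) → [648/7, 272/7, 860/7]
+L2 (α=1/6) → [1521/14, 927/14, 4937/42]
= [109, 66, 118]

at x=1,y=0 over L1,L2:
+L1 (α=1) → [47, 24, 193]
+L2 (α=3/4) → [515/4, 303/4, 943/4]
→ [129, 76, 236]

at x=1,y=1 over L1,L2:
after L1 α=1/4: [95/2, 167/4, 147/4]
after L2 α=2/3: [49/2, 1063/12, 249/4]
→ [24, 89, 62]

query (2,1) [L1,L2,L3] — begin 0,0,0
L1 α=1/4: [223/4, 45/2, 149/4]
L2 α=3/7: [133, 363/7, 230/7]
L3 α=4/7: [133, 6269/49, 6654/49]
rounded: [133, 128, 136]


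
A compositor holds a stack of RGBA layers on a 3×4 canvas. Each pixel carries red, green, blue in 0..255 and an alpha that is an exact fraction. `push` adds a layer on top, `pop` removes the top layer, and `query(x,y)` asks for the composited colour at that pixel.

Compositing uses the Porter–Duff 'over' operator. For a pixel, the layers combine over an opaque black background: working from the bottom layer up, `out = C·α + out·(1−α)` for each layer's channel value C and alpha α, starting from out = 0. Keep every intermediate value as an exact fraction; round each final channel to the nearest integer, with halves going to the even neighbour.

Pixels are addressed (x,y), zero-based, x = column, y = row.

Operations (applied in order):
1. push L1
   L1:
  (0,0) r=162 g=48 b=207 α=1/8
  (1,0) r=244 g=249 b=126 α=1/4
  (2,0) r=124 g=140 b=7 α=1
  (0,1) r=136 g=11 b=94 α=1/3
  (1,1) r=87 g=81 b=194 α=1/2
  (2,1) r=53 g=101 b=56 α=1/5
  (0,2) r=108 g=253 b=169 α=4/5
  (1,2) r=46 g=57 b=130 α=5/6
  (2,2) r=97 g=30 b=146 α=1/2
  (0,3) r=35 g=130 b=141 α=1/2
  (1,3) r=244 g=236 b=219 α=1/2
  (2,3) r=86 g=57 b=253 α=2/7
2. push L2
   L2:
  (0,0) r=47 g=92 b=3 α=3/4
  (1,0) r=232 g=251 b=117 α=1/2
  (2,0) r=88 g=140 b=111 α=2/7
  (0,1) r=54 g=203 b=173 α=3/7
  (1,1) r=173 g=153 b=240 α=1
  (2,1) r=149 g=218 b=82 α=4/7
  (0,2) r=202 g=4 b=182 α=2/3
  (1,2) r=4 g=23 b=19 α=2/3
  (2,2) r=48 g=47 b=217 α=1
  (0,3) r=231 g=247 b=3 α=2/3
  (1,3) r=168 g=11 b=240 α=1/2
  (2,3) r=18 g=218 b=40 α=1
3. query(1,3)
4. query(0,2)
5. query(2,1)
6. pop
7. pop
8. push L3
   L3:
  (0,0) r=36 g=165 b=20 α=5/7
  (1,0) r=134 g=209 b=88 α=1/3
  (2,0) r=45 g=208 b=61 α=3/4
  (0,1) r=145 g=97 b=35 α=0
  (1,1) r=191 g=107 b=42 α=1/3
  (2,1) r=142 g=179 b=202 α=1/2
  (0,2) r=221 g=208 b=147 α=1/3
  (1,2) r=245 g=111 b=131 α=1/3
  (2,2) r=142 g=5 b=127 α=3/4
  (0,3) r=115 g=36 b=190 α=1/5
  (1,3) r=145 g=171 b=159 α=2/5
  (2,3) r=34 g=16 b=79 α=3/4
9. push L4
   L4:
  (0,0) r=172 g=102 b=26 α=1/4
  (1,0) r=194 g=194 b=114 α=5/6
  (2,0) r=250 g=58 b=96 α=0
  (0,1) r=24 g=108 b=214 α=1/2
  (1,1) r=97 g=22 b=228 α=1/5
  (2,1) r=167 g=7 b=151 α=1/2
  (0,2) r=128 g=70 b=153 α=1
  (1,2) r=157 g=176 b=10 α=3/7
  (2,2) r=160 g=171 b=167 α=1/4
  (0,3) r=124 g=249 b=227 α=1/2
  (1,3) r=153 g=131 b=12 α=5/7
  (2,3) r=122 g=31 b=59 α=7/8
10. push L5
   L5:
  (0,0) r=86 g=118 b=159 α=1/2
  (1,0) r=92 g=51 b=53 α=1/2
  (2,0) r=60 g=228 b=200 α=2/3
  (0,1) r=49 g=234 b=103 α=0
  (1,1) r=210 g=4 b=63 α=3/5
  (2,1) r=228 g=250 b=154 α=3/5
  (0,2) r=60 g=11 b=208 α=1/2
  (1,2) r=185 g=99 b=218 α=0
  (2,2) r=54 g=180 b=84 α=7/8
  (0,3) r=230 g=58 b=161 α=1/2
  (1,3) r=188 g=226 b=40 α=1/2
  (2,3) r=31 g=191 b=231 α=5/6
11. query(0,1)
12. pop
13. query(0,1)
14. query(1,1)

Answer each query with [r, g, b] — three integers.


(1,3) stack=L1,L2; from [0,0,0]:
+L1 (α=1/2) → [122, 118, 219/2]
+L2 (α=1/2) → [145, 129/2, 699/4]
→ [145, 64, 175]

query (0,2) [L1,L2] — begin 0,0,0
+L1 (α=4/5) → [432/5, 1012/5, 676/5]
+L2 (α=2/3) → [2452/15, 1052/15, 832/5]
rounded: [163, 70, 166]

at x=2,y=1 over L1,L2:
after L1 α=1/5: [53/5, 101/5, 56/5]
after L2 α=4/7: [3139/35, 4663/35, 1808/35]
= [90, 133, 52]

query (0,1) [L3,L4,L5] — begin 0,0,0
after L3 α=0: [0, 0, 0]
after L4 α=1/2: [12, 54, 107]
after L5 α=0: [12, 54, 107]
→ [12, 54, 107]

query (0,1) [L3,L4] — begin 0,0,0
after L3 α=0: [0, 0, 0]
after L4 α=1/2: [12, 54, 107]
→ [12, 54, 107]

at x=1,y=1 over L3,L4:
after L3 α=1/3: [191/3, 107/3, 14]
after L4 α=1/5: [211/3, 494/15, 284/5]
rounded: [70, 33, 57]


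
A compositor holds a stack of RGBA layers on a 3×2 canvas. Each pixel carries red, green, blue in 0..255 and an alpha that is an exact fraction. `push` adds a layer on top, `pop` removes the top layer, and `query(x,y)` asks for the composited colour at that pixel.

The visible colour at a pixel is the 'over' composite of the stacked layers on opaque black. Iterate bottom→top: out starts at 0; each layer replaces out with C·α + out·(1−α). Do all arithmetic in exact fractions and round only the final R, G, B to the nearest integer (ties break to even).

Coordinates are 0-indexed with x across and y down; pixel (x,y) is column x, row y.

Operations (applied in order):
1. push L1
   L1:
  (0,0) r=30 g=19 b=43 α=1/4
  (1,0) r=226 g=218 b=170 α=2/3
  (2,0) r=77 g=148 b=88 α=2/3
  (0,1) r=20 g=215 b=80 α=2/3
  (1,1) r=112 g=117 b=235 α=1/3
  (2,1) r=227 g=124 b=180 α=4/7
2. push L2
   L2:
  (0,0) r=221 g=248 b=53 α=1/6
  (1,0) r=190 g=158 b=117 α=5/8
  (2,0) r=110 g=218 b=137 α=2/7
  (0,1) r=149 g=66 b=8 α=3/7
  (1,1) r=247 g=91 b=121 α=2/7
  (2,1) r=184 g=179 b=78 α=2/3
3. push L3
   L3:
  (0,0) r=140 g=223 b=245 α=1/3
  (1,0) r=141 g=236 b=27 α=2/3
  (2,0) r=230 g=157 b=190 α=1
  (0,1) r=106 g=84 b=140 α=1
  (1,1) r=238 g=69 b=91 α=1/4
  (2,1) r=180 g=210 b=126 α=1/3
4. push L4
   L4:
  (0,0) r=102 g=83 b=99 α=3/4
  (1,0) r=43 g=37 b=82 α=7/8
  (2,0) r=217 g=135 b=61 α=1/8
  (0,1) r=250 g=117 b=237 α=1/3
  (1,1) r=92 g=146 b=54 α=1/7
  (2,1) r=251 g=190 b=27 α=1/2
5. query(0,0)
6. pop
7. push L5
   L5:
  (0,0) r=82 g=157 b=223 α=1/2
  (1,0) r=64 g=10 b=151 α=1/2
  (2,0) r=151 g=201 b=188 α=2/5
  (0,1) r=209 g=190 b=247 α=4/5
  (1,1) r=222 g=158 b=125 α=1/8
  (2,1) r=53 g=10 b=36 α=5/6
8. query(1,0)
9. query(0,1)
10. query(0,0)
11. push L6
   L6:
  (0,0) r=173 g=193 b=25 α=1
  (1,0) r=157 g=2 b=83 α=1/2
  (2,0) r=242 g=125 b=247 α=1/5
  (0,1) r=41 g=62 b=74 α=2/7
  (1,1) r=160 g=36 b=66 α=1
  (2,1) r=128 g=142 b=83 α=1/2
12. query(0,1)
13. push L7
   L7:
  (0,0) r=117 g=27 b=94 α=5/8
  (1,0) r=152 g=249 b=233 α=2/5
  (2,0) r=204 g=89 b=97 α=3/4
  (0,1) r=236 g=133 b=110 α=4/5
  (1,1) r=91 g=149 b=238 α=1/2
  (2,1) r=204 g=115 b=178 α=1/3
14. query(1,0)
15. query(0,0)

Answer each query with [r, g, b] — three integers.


(0,0) stack=L1,L2,L3,L4; from [0,0,0]:
after L1 α=1/4: [15/2, 19/4, 43/4]
after L2 α=1/6: [517/12, 1087/24, 427/24]
after L3 α=1/3: [1357/18, 3763/36, 3367/36]
after L4 α=3/4: [6865/72, 12727/144, 14059/144]
rounded: [95, 88, 98]

(1,0) stack=L1,L2,L3,L5; from [0,0,0]:
+L1 (α=2/3) → [452/3, 436/3, 340/3]
+L2 (α=5/8) → [701/4, 613/4, 925/8]
+L3 (α=2/3) → [1829/12, 2501/12, 1357/24]
+L5 (α=1/2) → [2597/24, 2621/24, 4981/48]
→ [108, 109, 104]

at x=0,y=1 over L1,L2,L3,L5:
+L1 (α=2/3) → [40/3, 430/3, 160/3]
+L2 (α=3/7) → [1501/21, 2314/21, 712/21]
+L3 (α=1) → [106, 84, 140]
+L5 (α=4/5) → [942/5, 844/5, 1128/5]
→ [188, 169, 226]

query (0,0) [L1,L2,L3,L5] — begin 0,0,0
after L1 α=1/4: [15/2, 19/4, 43/4]
after L2 α=1/6: [517/12, 1087/24, 427/24]
after L3 α=1/3: [1357/18, 3763/36, 3367/36]
after L5 α=1/2: [2833/36, 9415/72, 11395/72]
rounded: [79, 131, 158]

query (0,1) [L1,L2,L3,L5,L6] — begin 0,0,0
after L1 α=2/3: [40/3, 430/3, 160/3]
after L2 α=3/7: [1501/21, 2314/21, 712/21]
after L3 α=1: [106, 84, 140]
after L5 α=4/5: [942/5, 844/5, 1128/5]
after L6 α=2/7: [1024/7, 968/7, 1276/7]
rounded: [146, 138, 182]

at x=1,y=0 over L1,L2,L3,L5,L6,L7:
+L1 (α=2/3) → [452/3, 436/3, 340/3]
+L2 (α=5/8) → [701/4, 613/4, 925/8]
+L3 (α=2/3) → [1829/12, 2501/12, 1357/24]
+L5 (α=1/2) → [2597/24, 2621/24, 4981/48]
+L6 (α=1/2) → [6365/48, 2669/48, 8965/96]
+L7 (α=2/5) → [11229/80, 10637/80, 23877/160]
= [140, 133, 149]

at x=0,y=0 over L1,L2,L3,L5,L6,L7:
L1 α=1/4: [15/2, 19/4, 43/4]
L2 α=1/6: [517/12, 1087/24, 427/24]
L3 α=1/3: [1357/18, 3763/36, 3367/36]
L5 α=1/2: [2833/36, 9415/72, 11395/72]
L6 α=1: [173, 193, 25]
L7 α=5/8: [138, 357/4, 545/8]
= [138, 89, 68]


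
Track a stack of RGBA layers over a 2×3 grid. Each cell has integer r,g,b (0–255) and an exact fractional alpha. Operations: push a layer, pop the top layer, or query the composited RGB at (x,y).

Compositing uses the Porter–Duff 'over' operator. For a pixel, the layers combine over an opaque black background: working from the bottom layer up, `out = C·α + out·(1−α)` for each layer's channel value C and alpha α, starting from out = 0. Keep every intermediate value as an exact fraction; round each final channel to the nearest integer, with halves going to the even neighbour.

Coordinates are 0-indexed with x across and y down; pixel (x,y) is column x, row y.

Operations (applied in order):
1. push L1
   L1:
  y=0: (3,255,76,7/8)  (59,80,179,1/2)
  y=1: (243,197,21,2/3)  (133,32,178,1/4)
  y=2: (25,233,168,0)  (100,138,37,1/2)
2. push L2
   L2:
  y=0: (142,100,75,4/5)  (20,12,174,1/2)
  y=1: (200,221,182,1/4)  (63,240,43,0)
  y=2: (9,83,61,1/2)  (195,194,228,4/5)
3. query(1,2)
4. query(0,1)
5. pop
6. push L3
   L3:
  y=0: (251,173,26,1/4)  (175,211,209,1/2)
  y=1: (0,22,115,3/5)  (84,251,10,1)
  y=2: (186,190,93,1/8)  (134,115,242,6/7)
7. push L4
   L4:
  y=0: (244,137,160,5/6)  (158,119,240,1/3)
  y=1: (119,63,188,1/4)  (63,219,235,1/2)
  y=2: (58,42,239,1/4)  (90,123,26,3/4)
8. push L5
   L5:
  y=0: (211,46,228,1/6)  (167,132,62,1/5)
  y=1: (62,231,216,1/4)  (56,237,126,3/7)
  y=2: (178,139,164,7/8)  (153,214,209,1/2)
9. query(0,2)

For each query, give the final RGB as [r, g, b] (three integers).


(1,2) stack=L1,L2; from [0,0,0]:
+L1 (α=1/2) → [50, 69, 37/2]
+L2 (α=4/5) → [166, 169, 1861/10]
rounded: [166, 169, 186]

query (0,1) [L1,L2] — begin 0,0,0
after L1 α=2/3: [162, 394/3, 14]
after L2 α=1/4: [343/2, 615/4, 56]
= [172, 154, 56]

query (0,2) [L1,L3,L4,L5] — begin 0,0,0
after L1 α=0: [0, 0, 0]
after L3 α=1/8: [93/4, 95/4, 93/8]
after L4 α=1/4: [511/16, 453/16, 2191/32]
after L5 α=7/8: [20447/128, 16021/128, 38927/256]
= [160, 125, 152]


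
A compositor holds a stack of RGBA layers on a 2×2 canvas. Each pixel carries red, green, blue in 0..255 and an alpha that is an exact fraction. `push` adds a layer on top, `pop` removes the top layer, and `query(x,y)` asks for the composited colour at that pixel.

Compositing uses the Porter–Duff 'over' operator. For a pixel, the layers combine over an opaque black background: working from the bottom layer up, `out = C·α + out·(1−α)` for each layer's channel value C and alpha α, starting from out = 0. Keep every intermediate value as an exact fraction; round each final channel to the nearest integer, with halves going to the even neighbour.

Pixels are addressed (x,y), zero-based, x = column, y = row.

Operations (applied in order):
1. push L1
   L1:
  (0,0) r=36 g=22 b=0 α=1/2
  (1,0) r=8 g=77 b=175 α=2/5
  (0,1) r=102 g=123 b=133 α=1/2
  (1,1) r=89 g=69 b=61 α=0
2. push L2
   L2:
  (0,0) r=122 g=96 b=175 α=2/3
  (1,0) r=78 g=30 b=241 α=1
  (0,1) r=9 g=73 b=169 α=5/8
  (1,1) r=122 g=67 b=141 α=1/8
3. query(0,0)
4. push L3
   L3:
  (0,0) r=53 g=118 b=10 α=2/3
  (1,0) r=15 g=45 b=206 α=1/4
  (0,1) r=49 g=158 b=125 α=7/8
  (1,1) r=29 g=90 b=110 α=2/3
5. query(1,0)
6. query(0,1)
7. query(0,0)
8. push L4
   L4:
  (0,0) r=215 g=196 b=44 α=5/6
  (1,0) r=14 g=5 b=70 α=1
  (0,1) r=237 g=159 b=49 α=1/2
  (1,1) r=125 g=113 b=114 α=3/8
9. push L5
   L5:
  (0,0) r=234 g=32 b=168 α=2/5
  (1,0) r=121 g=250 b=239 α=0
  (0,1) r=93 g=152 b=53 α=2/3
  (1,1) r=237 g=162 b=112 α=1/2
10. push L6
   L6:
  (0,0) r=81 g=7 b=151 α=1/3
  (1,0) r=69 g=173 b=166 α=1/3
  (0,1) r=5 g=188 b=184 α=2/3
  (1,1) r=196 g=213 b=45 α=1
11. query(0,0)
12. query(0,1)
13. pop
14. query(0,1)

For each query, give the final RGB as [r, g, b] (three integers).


query (0,0) [L1,L2] — begin 0,0,0
+L1 (α=1/2) → [18, 11, 0]
+L2 (α=2/3) → [262/3, 203/3, 350/3]
= [87, 68, 117]

(1,0) stack=L1,L2,L3; from [0,0,0]:
after L1 α=2/5: [16/5, 154/5, 70]
after L2 α=1: [78, 30, 241]
after L3 α=1/4: [249/4, 135/4, 929/4]
rounded: [62, 34, 232]

at x=0,y=1 over L1,L2,L3:
L1 α=1/2: [51, 123/2, 133/2]
L2 α=5/8: [99/4, 1099/16, 2089/16]
L3 α=7/8: [1471/32, 18795/128, 16089/128]
= [46, 147, 126]

query (0,0) [L1,L2,L3] — begin 0,0,0
L1 α=1/2: [18, 11, 0]
L2 α=2/3: [262/3, 203/3, 350/3]
L3 α=2/3: [580/9, 911/9, 410/9]
rounded: [64, 101, 46]

(0,0) stack=L1,L2,L3,L4,L5,L6; from [0,0,0]:
L1 α=1/2: [18, 11, 0]
L2 α=2/3: [262/3, 203/3, 350/3]
L3 α=2/3: [580/9, 911/9, 410/9]
L4 α=5/6: [10255/54, 9731/54, 1195/27]
L5 α=2/5: [18679/90, 10883/90, 4219/45]
L6 α=1/3: [22324/135, 11198/135, 15233/135]
= [165, 83, 113]

at x=0,y=1 over L1,L2,L3,L4,L5,L6:
after L1 α=1/2: [51, 123/2, 133/2]
after L2 α=5/8: [99/4, 1099/16, 2089/16]
after L3 α=7/8: [1471/32, 18795/128, 16089/128]
after L4 α=1/2: [9055/64, 39147/256, 22361/256]
after L5 α=2/3: [20959/192, 116971/768, 16499/256]
after L6 α=2/3: [22879/576, 405739/2304, 110707/768]
rounded: [40, 176, 144]

query (0,1) [L1,L2,L3,L4,L5] — begin 0,0,0
+L1 (α=1/2) → [51, 123/2, 133/2]
+L2 (α=5/8) → [99/4, 1099/16, 2089/16]
+L3 (α=7/8) → [1471/32, 18795/128, 16089/128]
+L4 (α=1/2) → [9055/64, 39147/256, 22361/256]
+L5 (α=2/3) → [20959/192, 116971/768, 16499/256]
= [109, 152, 64]


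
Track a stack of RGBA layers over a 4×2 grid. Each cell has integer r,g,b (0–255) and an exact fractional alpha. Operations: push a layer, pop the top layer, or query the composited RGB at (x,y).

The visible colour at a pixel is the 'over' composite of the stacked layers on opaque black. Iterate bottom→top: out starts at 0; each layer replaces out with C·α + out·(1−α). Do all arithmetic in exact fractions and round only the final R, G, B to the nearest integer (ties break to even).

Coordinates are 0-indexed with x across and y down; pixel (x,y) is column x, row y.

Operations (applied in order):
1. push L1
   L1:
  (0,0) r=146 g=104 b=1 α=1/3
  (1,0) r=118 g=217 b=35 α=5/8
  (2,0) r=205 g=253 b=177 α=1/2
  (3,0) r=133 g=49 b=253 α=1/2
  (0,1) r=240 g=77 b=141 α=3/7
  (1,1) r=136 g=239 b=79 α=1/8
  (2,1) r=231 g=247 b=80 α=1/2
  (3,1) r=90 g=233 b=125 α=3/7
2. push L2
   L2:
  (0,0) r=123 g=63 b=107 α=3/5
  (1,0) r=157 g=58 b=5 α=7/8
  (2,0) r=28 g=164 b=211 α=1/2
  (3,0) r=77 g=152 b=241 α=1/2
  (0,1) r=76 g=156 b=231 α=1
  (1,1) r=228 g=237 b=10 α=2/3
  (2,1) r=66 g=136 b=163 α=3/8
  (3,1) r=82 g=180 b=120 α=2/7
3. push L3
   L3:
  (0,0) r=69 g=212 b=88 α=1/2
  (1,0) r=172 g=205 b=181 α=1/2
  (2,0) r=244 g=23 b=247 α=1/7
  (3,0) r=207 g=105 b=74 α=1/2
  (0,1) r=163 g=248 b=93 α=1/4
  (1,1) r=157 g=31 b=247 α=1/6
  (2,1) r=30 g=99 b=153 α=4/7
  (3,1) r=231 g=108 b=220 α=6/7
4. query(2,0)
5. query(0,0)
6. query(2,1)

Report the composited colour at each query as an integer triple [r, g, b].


(2,0) stack=L1,L2,L3; from [0,0,0]:
+L1 (α=1/2) → [205/2, 253/2, 177/2]
+L2 (α=1/2) → [261/4, 581/4, 599/4]
+L3 (α=1/7) → [1271/14, 1789/14, 2291/14]
rounded: [91, 128, 164]

at x=0,y=0 over L1,L2,L3:
after L1 α=1/3: [146/3, 104/3, 1/3]
after L2 α=3/5: [1399/15, 155/3, 193/3]
after L3 α=1/2: [1217/15, 791/6, 457/6]
→ [81, 132, 76]

query (2,1) [L1,L2,L3] — begin 0,0,0
L1 α=1/2: [231/2, 247/2, 40]
L2 α=3/8: [1551/16, 2051/16, 689/8]
L3 α=4/7: [939/16, 12489/112, 6963/56]
rounded: [59, 112, 124]


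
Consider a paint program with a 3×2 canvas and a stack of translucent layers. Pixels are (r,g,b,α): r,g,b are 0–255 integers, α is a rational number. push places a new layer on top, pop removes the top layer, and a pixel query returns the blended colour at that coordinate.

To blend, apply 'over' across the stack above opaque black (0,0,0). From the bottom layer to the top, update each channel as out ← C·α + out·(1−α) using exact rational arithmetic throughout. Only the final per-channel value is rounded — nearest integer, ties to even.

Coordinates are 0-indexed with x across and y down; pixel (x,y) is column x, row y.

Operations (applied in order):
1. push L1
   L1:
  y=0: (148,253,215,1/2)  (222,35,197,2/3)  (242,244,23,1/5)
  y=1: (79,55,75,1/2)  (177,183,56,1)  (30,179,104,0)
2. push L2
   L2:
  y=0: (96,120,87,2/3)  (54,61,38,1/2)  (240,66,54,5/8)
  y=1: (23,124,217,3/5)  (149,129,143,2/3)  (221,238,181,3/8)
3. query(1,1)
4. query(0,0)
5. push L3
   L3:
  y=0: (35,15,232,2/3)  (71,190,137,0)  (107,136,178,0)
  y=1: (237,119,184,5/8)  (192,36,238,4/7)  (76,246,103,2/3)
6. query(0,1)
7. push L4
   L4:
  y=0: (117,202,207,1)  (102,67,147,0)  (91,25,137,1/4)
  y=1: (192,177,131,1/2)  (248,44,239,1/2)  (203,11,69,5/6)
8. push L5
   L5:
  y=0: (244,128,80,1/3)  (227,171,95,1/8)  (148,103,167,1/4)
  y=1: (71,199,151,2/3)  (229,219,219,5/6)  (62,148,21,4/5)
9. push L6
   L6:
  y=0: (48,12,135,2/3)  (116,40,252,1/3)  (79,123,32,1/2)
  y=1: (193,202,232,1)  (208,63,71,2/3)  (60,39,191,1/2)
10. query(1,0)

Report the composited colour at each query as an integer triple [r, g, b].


at x=1,y=1 over L1,L2:
after L1 α=1: [177, 183, 56]
after L2 α=2/3: [475/3, 147, 114]
= [158, 147, 114]

at x=0,y=0 over L1,L2:
+L1 (α=1/2) → [74, 253/2, 215/2]
+L2 (α=2/3) → [266/3, 733/6, 563/6]
→ [89, 122, 94]

query (0,1) [L1,L2,L3] — begin 0,0,0
L1 α=1/2: [79/2, 55/2, 75/2]
L2 α=3/5: [148/5, 427/5, 726/5]
L3 α=5/8: [6369/40, 532/5, 3389/20]
= [159, 106, 169]

query (1,0) [L1,L2,L3,L4,L5,L6] — begin 0,0,0
L1 α=2/3: [148, 70/3, 394/3]
L2 α=1/2: [101, 253/6, 254/3]
L3 α=0: [101, 253/6, 254/3]
L4 α=0: [101, 253/6, 254/3]
L5 α=1/8: [467/4, 2797/48, 2063/24]
L6 α=1/3: [233/2, 3757/72, 5087/36]
= [116, 52, 141]


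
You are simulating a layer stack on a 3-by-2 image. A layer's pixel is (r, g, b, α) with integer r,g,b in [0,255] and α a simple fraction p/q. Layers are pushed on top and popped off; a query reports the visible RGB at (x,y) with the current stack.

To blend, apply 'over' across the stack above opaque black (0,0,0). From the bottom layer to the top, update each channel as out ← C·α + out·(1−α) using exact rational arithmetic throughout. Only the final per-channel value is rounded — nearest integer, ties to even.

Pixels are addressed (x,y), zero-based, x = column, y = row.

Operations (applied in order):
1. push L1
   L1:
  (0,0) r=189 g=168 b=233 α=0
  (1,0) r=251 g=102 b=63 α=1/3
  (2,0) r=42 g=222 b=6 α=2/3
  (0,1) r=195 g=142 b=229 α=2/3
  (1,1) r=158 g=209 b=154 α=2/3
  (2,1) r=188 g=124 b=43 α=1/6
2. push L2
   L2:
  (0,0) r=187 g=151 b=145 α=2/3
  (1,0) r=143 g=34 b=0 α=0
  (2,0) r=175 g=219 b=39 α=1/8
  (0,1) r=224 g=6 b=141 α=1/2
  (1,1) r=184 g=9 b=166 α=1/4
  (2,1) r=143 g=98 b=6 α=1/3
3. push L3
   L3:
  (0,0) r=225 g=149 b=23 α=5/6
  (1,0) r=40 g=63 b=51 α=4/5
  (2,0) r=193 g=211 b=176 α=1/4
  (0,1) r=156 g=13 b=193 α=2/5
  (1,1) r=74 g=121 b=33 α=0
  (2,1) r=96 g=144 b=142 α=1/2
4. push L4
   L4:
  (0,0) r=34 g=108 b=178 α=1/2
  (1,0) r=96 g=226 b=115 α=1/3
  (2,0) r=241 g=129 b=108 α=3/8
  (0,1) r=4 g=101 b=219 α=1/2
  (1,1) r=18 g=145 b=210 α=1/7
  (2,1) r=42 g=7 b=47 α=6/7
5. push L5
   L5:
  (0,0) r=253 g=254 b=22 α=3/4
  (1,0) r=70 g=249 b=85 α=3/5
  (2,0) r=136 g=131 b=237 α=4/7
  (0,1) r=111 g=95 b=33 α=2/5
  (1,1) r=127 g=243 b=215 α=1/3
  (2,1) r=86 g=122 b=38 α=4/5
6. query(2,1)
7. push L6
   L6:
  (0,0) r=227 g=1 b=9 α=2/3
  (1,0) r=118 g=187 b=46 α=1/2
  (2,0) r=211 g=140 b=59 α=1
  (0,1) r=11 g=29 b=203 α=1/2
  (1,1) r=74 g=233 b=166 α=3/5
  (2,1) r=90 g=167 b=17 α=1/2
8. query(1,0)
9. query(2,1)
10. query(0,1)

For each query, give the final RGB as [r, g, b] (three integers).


(2,1) stack=L1,L2,L3,L4,L5; from [0,0,0]:
+L1 (α=1/6) → [94/3, 62/3, 43/6]
+L2 (α=1/3) → [617/9, 418/9, 61/9]
+L3 (α=1/2) → [1481/18, 857/9, 1339/18]
+L4 (α=6/7) → [6017/126, 1235/63, 6415/126]
+L5 (α=4/5) → [49361/630, 31979/315, 25567/630]
= [78, 102, 41]

query (1,0) [L1,L2,L3,L4,L5,L6] — begin 0,0,0
L1 α=1/3: [251/3, 34, 21]
L2 α=0: [251/3, 34, 21]
L3 α=4/5: [731/15, 286/5, 45]
L4 α=1/3: [2902/45, 1702/15, 205/3]
L5 α=3/5: [15254/225, 14609/75, 235/3]
L6 α=1/2: [20902/225, 14317/75, 373/6]
= [93, 191, 62]

(2,1) stack=L1,L2,L3,L4,L5,L6; from [0,0,0]:
after L1 α=1/6: [94/3, 62/3, 43/6]
after L2 α=1/3: [617/9, 418/9, 61/9]
after L3 α=1/2: [1481/18, 857/9, 1339/18]
after L4 α=6/7: [6017/126, 1235/63, 6415/126]
after L5 α=4/5: [49361/630, 31979/315, 25567/630]
after L6 α=1/2: [106061/1260, 42292/315, 36277/1260]
= [84, 134, 29]

at x=0,y=1 over L1,L2,L3,L4,L5,L6:
L1 α=2/3: [130, 284/3, 458/3]
L2 α=1/2: [177, 151/3, 881/6]
L3 α=2/5: [843/5, 177/5, 1653/10]
L4 α=1/2: [863/10, 341/5, 3843/20]
L5 α=2/5: [4809/50, 1973/25, 12849/100]
L6 α=1/2: [5359/100, 1349/25, 33149/200]
→ [54, 54, 166]


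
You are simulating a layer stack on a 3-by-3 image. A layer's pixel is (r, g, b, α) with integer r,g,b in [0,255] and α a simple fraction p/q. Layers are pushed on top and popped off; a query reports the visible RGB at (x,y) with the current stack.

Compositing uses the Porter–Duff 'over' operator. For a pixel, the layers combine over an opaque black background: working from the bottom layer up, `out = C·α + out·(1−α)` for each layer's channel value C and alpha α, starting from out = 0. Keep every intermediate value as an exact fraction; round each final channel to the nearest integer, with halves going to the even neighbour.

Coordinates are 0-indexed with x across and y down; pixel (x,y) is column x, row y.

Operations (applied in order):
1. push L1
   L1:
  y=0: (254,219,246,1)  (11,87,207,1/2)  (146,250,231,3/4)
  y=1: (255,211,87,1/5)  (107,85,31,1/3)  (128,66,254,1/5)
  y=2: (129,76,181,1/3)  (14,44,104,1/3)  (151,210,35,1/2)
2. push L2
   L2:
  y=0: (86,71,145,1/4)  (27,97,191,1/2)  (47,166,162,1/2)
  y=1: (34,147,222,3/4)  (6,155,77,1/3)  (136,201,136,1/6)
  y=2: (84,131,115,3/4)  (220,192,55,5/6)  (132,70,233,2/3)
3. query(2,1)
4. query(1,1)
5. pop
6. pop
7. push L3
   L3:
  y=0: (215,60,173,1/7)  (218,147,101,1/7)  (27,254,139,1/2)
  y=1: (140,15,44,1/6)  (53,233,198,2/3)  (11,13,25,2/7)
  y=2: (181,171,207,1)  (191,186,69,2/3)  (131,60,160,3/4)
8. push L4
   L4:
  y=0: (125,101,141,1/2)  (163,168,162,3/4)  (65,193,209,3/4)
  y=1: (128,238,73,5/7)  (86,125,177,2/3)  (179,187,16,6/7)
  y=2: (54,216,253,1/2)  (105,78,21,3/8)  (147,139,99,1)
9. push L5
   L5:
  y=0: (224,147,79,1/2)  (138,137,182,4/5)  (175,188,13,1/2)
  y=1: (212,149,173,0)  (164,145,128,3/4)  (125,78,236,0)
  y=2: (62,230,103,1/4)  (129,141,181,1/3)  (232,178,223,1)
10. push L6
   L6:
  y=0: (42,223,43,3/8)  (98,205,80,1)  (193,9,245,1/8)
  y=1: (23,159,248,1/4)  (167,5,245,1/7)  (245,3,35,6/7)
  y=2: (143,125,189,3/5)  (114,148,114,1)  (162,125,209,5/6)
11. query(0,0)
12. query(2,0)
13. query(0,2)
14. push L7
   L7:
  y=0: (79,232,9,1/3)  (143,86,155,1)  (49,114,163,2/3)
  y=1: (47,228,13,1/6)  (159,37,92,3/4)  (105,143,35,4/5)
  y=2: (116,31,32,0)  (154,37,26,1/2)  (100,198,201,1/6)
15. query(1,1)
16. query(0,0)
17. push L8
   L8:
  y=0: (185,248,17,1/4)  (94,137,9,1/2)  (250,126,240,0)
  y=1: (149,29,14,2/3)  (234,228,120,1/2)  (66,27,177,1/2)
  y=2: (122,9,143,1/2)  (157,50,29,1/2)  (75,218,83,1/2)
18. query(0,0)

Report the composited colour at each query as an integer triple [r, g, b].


at x=2,y=1 over L1,L2:
+L1 (α=1/5) → [128/5, 66/5, 254/5]
+L2 (α=1/6) → [44, 89/2, 65]
= [44, 44, 65]

at x=1,y=1 over L1,L2:
L1 α=1/3: [107/3, 85/3, 31/3]
L2 α=1/3: [232/9, 635/9, 293/9]
rounded: [26, 71, 33]

at x=0,y=0 over L3,L4,L5,L6:
after L3 α=1/7: [215/7, 60/7, 173/7]
after L4 α=1/2: [545/7, 767/14, 580/7]
after L5 α=1/2: [2113/14, 2825/28, 1133/14]
after L6 α=3/8: [12329/112, 32857/224, 7471/112]
→ [110, 147, 67]

query (2,0) [L3,L4,L5,L6] — begin 0,0,0
after L3 α=1/2: [27/2, 127, 139/2]
after L4 α=3/4: [417/8, 353/2, 1393/8]
after L5 α=1/2: [1817/16, 729/4, 1497/16]
after L6 α=1/8: [15807/128, 5139/32, 14399/128]
rounded: [123, 161, 112]

query (0,2) [L3,L4,L5,L6] — begin 0,0,0
L3 α=1: [181, 171, 207]
L4 α=1/2: [235/2, 387/2, 230]
L5 α=1/4: [829/8, 1621/8, 793/4]
L6 α=3/5: [509/4, 3121/20, 1927/10]
→ [127, 156, 193]

at x=1,y=1 over L3,L4,L5,L6,L7:
+L3 (α=2/3) → [106/3, 466/3, 132]
+L4 (α=2/3) → [622/9, 1216/9, 162]
+L5 (α=3/4) → [2525/18, 5131/36, 273/2]
+L6 (α=1/7) → [3026/21, 5161/42, 152]
+L7 (α=3/4) → [13043/84, 9823/168, 107]
= [155, 58, 107]

(0,0) stack=L3,L4,L5,L6,L7; from [0,0,0]:
L3 α=1/7: [215/7, 60/7, 173/7]
L4 α=1/2: [545/7, 767/14, 580/7]
L5 α=1/2: [2113/14, 2825/28, 1133/14]
L6 α=3/8: [12329/112, 32857/224, 7471/112]
L7 α=1/3: [16753/168, 58841/336, 7975/168]
→ [100, 175, 47]

(0,0) stack=L3,L4,L5,L6,L7,L8; from [0,0,0]:
L3 α=1/7: [215/7, 60/7, 173/7]
L4 α=1/2: [545/7, 767/14, 580/7]
L5 α=1/2: [2113/14, 2825/28, 1133/14]
L6 α=3/8: [12329/112, 32857/224, 7471/112]
L7 α=1/3: [16753/168, 58841/336, 7975/168]
L8 α=1/4: [27113/224, 86617/448, 8927/224]
= [121, 193, 40]


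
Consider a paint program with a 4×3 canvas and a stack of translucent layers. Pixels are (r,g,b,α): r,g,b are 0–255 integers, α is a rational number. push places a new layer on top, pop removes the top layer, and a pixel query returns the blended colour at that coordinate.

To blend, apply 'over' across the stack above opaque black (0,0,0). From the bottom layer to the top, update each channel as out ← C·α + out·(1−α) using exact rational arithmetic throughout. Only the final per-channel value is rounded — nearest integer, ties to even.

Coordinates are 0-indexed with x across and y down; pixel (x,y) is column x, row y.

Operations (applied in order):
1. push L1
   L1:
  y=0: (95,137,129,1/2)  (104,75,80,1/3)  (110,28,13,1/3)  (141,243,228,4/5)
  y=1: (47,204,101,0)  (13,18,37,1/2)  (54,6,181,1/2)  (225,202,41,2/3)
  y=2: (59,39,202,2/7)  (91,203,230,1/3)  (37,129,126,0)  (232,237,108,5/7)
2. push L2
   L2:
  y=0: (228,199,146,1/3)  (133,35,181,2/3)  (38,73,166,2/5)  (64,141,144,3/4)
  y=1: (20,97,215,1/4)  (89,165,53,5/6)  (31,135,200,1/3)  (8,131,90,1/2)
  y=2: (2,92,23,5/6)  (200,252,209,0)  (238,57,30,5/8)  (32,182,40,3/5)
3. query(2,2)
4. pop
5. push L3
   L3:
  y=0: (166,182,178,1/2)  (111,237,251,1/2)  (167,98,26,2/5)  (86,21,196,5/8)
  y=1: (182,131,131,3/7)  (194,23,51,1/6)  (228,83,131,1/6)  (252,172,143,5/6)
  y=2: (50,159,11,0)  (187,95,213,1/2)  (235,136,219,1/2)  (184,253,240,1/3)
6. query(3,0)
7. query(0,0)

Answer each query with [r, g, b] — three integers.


at x=2,y=2 over L1,L2:
after L1 α=0: [0, 0, 0]
after L2 α=5/8: [595/4, 285/8, 75/4]
→ [149, 36, 19]

(3,0) stack=L1,L3; from [0,0,0]:
+L1 (α=4/5) → [564/5, 972/5, 912/5]
+L3 (α=5/8) → [1921/20, 3441/40, 1909/10]
rounded: [96, 86, 191]

query (0,0) [L1,L3] — begin 0,0,0
L1 α=1/2: [95/2, 137/2, 129/2]
L3 α=1/2: [427/4, 501/4, 485/4]
rounded: [107, 125, 121]


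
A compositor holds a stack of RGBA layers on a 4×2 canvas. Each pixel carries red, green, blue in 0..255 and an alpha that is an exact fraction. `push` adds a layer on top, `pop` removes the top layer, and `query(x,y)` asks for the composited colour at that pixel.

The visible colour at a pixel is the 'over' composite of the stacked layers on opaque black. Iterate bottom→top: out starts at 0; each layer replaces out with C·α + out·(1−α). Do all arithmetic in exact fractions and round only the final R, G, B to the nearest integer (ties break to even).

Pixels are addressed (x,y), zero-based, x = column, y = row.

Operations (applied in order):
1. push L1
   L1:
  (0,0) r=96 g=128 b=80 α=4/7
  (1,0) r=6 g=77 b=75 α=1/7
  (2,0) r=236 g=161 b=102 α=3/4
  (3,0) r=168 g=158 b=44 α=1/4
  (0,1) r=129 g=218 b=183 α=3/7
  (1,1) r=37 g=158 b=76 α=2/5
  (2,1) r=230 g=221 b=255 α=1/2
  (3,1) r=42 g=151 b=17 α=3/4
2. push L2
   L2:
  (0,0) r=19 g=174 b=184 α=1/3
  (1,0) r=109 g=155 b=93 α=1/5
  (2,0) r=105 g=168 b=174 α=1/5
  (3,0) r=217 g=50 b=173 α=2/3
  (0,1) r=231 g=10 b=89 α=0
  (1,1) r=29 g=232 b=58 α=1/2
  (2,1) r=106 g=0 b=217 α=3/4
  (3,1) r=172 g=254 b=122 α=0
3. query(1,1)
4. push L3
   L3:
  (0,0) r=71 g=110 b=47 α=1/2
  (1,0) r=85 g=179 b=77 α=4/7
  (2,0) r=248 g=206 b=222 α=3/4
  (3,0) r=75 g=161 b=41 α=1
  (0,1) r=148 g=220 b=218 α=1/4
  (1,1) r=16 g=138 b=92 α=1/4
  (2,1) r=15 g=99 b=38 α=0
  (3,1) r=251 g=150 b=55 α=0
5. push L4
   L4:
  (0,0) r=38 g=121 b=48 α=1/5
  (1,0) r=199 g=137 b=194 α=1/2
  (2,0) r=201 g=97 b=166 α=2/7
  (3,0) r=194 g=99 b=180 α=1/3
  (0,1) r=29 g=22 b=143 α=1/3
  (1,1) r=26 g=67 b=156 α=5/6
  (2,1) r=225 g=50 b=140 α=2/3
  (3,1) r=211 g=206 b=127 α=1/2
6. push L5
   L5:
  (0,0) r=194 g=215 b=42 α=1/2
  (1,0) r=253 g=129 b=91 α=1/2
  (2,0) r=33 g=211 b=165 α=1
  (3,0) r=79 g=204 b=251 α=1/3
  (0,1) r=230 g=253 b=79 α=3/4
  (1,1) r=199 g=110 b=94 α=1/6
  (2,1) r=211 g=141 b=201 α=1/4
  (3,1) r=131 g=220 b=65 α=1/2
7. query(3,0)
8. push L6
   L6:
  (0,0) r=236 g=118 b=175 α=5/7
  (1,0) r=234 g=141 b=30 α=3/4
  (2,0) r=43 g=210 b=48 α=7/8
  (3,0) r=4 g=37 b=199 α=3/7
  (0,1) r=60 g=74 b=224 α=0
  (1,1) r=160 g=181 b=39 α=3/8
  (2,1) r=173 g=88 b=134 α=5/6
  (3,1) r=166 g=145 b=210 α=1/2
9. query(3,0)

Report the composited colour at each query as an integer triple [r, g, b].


at x=1,y=1 over L1,L2:
+L1 (α=2/5) → [74/5, 316/5, 152/5]
+L2 (α=1/2) → [219/10, 738/5, 221/5]
rounded: [22, 148, 44]

(3,0) stack=L1,L2,L3,L4,L5; from [0,0,0]:
+L1 (α=1/4) → [42, 79/2, 11]
+L2 (α=2/3) → [476/3, 93/2, 119]
+L3 (α=1) → [75, 161, 41]
+L4 (α=1/3) → [344/3, 421/3, 262/3]
+L5 (α=1/3) → [925/9, 1454/9, 1277/9]
rounded: [103, 162, 142]

query (3,0) [L1,L2,L3,L4,L5,L6] — begin 0,0,0
+L1 (α=1/4) → [42, 79/2, 11]
+L2 (α=2/3) → [476/3, 93/2, 119]
+L3 (α=1) → [75, 161, 41]
+L4 (α=1/3) → [344/3, 421/3, 262/3]
+L5 (α=1/3) → [925/9, 1454/9, 1277/9]
+L6 (α=3/7) → [544/9, 6815/63, 10481/63]
→ [60, 108, 166]


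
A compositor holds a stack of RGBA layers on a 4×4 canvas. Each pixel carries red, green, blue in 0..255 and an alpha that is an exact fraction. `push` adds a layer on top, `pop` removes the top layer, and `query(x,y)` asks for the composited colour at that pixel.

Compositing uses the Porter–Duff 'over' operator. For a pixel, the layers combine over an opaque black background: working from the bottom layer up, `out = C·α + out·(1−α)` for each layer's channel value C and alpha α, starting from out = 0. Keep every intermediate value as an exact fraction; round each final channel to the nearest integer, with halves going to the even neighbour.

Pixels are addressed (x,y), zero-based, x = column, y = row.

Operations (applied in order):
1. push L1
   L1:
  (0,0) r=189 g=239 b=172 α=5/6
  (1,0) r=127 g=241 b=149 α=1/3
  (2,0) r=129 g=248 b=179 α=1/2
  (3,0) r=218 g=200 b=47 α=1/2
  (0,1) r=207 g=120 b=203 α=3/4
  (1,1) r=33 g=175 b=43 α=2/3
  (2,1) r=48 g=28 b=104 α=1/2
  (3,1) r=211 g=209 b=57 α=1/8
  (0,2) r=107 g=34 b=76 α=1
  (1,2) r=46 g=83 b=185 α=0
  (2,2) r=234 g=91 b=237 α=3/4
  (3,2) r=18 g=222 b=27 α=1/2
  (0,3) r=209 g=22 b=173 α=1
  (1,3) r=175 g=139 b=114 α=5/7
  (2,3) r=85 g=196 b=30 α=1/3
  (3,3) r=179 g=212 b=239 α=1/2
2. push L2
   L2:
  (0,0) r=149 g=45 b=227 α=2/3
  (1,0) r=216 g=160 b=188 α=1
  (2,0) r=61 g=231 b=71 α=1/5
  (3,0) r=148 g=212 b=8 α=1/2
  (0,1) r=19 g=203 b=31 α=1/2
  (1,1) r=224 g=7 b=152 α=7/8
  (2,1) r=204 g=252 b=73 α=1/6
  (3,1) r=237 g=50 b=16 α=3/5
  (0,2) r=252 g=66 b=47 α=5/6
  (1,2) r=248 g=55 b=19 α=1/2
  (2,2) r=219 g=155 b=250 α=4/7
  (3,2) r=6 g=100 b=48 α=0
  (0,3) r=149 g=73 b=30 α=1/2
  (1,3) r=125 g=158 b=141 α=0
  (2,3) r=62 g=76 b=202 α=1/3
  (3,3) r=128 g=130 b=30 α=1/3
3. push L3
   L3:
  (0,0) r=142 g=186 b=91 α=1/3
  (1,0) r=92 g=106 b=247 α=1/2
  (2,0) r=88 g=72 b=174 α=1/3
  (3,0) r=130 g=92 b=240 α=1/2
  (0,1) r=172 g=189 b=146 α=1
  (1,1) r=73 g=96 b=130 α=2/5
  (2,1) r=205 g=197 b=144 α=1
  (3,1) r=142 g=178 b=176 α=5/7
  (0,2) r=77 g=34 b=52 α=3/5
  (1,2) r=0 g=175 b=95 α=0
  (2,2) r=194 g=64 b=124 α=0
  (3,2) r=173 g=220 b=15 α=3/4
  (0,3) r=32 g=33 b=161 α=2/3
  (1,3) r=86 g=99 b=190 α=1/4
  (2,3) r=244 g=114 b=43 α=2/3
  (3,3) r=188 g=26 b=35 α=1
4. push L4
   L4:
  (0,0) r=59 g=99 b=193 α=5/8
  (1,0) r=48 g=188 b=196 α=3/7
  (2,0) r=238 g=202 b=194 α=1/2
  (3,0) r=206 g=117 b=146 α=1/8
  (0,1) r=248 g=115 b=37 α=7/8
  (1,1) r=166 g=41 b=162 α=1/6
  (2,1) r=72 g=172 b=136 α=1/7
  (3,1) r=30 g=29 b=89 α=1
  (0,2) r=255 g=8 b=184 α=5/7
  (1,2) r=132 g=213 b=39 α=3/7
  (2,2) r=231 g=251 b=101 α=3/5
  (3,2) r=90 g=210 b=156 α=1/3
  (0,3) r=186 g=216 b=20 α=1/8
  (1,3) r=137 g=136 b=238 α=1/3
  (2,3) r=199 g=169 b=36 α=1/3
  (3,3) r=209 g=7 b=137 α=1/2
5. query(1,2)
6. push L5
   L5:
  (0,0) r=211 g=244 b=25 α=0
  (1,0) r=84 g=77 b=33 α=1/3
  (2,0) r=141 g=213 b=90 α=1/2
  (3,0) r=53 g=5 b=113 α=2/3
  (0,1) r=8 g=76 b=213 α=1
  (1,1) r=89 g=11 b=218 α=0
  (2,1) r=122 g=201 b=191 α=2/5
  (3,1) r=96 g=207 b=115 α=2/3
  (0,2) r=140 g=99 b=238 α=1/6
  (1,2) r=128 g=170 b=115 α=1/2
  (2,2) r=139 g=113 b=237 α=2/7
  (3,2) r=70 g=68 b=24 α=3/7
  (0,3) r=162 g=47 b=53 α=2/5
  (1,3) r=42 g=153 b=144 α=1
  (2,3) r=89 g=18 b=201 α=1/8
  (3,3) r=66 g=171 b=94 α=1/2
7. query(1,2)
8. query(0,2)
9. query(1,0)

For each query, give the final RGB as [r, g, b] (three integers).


(1,2) stack=L1,L2,L3,L4; from [0,0,0]:
after L1 α=0: [0, 0, 0]
after L2 α=1/2: [124, 55/2, 19/2]
after L3 α=0: [124, 55/2, 19/2]
after L4 α=3/7: [892/7, 107, 155/7]
= [127, 107, 22]

at x=1,y=2 over L1,L2,L3,L4,L5:
L1 α=0: [0, 0, 0]
L2 α=1/2: [124, 55/2, 19/2]
L3 α=0: [124, 55/2, 19/2]
L4 α=3/7: [892/7, 107, 155/7]
L5 α=1/2: [894/7, 277/2, 480/7]
= [128, 138, 69]

at x=0,y=2 over L1,L2,L3,L4,L5:
+L1 (α=1) → [107, 34, 76]
+L2 (α=5/6) → [1367/6, 182/3, 311/6]
+L3 (α=3/5) → [412/3, 134/3, 779/15]
+L4 (α=5/7) → [4649/21, 388/21, 2194/15]
+L5 (α=1/6) → [26185/126, 4019/126, 1454/9]
= [208, 32, 162]

query (1,0) [L1,L2,L3,L4,L5] — begin 0,0,0
after L1 α=1/3: [127/3, 241/3, 149/3]
after L2 α=1: [216, 160, 188]
after L3 α=1/2: [154, 133, 435/2]
after L4 α=3/7: [760/7, 1096/7, 1458/7]
after L5 α=1/3: [2108/21, 2731/21, 1049/7]
= [100, 130, 150]


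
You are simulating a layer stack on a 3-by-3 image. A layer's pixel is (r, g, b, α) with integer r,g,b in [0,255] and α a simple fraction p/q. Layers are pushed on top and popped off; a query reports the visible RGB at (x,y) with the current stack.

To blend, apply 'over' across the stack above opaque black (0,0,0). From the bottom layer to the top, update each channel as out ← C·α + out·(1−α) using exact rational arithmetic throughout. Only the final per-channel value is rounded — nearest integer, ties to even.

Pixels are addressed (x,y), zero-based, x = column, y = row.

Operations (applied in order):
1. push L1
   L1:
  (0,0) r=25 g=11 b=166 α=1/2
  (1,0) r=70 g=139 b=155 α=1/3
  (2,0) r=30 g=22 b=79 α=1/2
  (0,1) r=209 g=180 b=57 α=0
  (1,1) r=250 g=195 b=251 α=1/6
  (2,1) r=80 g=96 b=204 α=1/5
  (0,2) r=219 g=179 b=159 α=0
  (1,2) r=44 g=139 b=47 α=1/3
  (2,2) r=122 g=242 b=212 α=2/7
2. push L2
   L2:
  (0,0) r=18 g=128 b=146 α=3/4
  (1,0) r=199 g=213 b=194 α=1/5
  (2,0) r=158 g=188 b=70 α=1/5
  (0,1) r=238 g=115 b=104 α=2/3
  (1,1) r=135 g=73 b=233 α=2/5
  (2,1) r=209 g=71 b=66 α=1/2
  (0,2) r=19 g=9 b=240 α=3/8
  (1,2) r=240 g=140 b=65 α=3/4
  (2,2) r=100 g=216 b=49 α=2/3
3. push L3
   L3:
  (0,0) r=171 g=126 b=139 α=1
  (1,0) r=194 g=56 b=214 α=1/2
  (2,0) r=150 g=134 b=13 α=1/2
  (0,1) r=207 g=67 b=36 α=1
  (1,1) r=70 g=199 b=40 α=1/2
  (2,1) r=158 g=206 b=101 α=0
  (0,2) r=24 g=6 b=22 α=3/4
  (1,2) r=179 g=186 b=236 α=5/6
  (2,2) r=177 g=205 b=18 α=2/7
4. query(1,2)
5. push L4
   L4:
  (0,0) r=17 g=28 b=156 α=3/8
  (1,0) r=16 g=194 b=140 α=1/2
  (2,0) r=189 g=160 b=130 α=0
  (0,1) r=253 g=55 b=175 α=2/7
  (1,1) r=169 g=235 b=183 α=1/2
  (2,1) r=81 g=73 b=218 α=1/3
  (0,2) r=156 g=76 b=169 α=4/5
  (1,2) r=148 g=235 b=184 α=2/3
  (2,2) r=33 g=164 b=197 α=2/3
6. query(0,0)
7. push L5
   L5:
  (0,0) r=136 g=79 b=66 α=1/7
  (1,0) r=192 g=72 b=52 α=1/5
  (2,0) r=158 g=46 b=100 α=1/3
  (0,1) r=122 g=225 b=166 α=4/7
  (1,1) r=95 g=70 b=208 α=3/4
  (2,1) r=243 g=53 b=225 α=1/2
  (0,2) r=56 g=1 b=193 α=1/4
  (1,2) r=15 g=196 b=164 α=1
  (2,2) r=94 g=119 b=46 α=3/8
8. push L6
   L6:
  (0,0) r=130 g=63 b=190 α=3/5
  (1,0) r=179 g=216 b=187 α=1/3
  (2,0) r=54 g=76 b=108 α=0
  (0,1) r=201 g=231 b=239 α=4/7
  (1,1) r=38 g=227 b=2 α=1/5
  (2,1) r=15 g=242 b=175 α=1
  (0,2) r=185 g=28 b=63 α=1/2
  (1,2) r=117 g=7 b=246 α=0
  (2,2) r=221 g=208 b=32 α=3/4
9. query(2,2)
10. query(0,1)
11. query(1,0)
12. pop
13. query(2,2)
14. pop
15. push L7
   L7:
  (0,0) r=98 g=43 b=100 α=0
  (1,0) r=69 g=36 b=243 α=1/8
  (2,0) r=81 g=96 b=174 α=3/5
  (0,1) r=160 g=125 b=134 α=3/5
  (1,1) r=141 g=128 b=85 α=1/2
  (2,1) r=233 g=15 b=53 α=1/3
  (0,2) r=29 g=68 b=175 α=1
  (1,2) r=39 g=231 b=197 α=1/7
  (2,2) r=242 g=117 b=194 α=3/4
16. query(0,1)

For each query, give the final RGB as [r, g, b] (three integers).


query (1,2) [L1,L2,L3] — begin 0,0,0
L1 α=1/3: [44/3, 139/3, 47/3]
L2 α=3/4: [551/3, 1399/12, 158/3]
L3 α=5/6: [1618/9, 12559/72, 1849/9]
= [180, 174, 205]

at x=0,y=0 over L1,L2,L3,L4:
after L1 α=1/2: [25/2, 11/2, 83]
after L2 α=3/4: [133/8, 779/8, 521/4]
after L3 α=1: [171, 126, 139]
after L4 α=3/8: [453/4, 357/4, 1163/8]
= [113, 89, 145]

at x=2,y=2 over L1,L2,L3,L4,L5,L6:
after L1 α=2/7: [244/7, 484/7, 424/7]
after L2 α=2/3: [548/7, 3508/21, 370/7]
after L3 α=2/7: [5218/49, 26150/147, 2102/49]
after L4 α=2/3: [8452/147, 74366/441, 7136/49]
after L5 α=3/8: [41857/588, 529267/3528, 21221/196]
after L6 α=3/4: [431701/2352, 2730739/14112, 40037/784]
= [184, 194, 51]

query (0,1) [L1,L2,L3,L4,L5,L6] — begin 0,0,0
+L1 (α=0) → [0, 0, 0]
+L2 (α=2/3) → [476/3, 230/3, 208/3]
+L3 (α=1) → [207, 67, 36]
+L4 (α=2/7) → [1541/7, 445/7, 530/7]
+L5 (α=4/7) → [8039/49, 7635/49, 6238/49]
+L6 (α=4/7) → [63513/343, 68181/343, 65558/343]
→ [185, 199, 191]

query (1,0) [L1,L2,L3,L4,L5,L6] — begin 0,0,0
+L1 (α=1/3) → [70/3, 139/3, 155/3]
+L2 (α=1/5) → [877/15, 239/3, 1202/15]
+L3 (α=1/2) → [3787/30, 407/6, 2206/15]
+L4 (α=1/2) → [4267/60, 1571/12, 2153/15]
+L5 (α=1/5) → [7147/75, 1787/15, 9392/75]
+L6 (α=1/3) → [27719/225, 6814/45, 32809/225]
→ [123, 151, 146]

query (2,2) [L1,L2,L3,L4,L5] — begin 0,0,0
after L1 α=2/7: [244/7, 484/7, 424/7]
after L2 α=2/3: [548/7, 3508/21, 370/7]
after L3 α=2/7: [5218/49, 26150/147, 2102/49]
after L4 α=2/3: [8452/147, 74366/441, 7136/49]
after L5 α=3/8: [41857/588, 529267/3528, 21221/196]
→ [71, 150, 108]

at x=0,y=1 over L1,L2,L3,L4,L7:
L1 α=0: [0, 0, 0]
L2 α=2/3: [476/3, 230/3, 208/3]
L3 α=1: [207, 67, 36]
L4 α=2/7: [1541/7, 445/7, 530/7]
L7 α=3/5: [6442/35, 703/7, 3874/35]
= [184, 100, 111]
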